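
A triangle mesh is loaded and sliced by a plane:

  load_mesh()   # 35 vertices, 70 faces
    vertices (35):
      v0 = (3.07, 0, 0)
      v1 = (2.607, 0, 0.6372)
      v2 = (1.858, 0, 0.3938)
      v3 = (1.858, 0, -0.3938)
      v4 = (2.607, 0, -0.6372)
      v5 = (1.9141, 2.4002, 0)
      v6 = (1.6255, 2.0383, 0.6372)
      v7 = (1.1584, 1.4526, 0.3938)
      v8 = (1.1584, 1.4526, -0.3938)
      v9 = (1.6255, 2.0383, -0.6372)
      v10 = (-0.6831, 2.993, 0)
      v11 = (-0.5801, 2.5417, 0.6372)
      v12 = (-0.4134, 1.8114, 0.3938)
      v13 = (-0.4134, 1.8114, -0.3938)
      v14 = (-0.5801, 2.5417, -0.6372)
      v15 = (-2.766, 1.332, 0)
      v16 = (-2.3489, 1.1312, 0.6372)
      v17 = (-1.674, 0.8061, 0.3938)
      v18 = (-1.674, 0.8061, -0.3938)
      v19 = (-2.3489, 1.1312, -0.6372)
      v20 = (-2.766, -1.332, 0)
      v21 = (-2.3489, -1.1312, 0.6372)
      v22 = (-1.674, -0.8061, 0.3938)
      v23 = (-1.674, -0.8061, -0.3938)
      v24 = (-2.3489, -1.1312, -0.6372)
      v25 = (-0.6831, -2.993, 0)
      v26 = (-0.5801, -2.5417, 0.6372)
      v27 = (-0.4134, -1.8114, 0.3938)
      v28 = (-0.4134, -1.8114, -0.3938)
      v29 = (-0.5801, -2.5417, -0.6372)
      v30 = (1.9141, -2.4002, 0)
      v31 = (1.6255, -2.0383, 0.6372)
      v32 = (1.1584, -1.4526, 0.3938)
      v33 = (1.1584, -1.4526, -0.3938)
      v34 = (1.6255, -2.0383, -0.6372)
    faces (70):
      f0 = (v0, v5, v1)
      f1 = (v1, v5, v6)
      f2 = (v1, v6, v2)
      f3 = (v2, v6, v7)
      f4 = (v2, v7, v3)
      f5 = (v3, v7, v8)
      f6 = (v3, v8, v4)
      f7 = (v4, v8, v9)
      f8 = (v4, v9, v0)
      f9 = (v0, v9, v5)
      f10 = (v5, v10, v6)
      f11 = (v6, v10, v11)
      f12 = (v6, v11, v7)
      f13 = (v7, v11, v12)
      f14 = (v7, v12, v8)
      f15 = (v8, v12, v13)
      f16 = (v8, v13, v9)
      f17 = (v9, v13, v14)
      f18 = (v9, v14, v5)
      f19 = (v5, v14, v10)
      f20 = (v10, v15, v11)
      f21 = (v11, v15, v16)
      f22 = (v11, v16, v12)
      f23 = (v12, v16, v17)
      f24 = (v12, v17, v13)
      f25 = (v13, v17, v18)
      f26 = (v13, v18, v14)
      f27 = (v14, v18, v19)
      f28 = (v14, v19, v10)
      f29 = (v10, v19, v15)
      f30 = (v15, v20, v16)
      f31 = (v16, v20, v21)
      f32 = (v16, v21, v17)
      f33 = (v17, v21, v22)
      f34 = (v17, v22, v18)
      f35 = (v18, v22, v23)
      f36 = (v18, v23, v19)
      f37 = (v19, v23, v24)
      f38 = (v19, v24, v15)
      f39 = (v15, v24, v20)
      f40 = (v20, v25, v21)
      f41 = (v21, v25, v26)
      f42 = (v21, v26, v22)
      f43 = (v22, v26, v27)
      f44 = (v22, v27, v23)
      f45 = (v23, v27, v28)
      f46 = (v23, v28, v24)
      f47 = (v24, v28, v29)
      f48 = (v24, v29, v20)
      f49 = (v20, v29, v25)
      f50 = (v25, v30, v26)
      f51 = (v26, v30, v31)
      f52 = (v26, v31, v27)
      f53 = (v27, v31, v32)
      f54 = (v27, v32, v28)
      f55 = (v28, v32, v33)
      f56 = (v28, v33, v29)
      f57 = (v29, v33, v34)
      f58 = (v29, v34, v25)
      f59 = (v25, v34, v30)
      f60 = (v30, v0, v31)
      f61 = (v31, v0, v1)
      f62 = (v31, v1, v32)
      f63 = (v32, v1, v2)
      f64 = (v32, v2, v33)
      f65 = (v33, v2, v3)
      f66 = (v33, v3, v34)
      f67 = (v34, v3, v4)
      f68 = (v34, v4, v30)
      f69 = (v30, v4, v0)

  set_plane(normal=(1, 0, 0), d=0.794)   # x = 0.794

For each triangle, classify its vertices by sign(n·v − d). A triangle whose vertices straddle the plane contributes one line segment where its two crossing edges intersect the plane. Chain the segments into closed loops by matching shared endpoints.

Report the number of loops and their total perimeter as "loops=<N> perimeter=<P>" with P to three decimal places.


Straddling triangles (20 of 70):
  (v5,v10,v6) [+-+] → (0.794, 2.65586, 0)–(0.794, 2.38216, 0.407696)  len=0.4910
  (v6,v10,v11) [+--] → (0.794, 2.38216, 0.407696)–(0.794, 2.22808, 0.6372)  len=0.2764
  (v6,v11,v7) [+-+] → (0.794, 2.22808, 0.6372)–(0.794, 1.68088, 0.444818)  len=0.5800
  (v7,v11,v12) [+--] → (0.794, 1.68088, 0.444818)–(0.794, 1.53578, 0.3938)  len=0.1538
  (v7,v12,v8) [+-+] → (0.794, 1.53578, 0.3938)–(0.794, 1.53578, -0.211206)  len=0.6050
  (v8,v12,v13) [+--] → (0.794, 1.53578, -0.211206)–(0.794, 1.53578, -0.3938)  len=0.1826
  (v8,v13,v9) [+-+] → (0.794, 1.53578, -0.3938)–(0.794, 1.94577, -0.537937)  len=0.4346
  (v9,v13,v14) [+--] → (0.794, 1.94577, -0.537937)–(0.794, 2.22808, -0.6372)  len=0.2993
  (v9,v14,v5) [+-+] → (0.794, 2.22808, -0.6372)–(0.794, 2.46375, -0.286155)  len=0.4228
  (v5,v14,v10) [+--] → (0.794, 2.46375, -0.286155)–(0.794, 2.65586, 0)  len=0.3447
  (v25,v30,v26) [-+-] → (0.794, -2.65586, 0)–(0.794, -2.46375, 0.286155)  len=0.3447
  (v26,v30,v31) [-++] → (0.794, -2.46375, 0.286155)–(0.794, -2.22808, 0.6372)  len=0.4228
  (v26,v31,v27) [-+-] → (0.794, -2.22808, 0.6372)–(0.794, -1.94577, 0.537937)  len=0.2993
  (v27,v31,v32) [-++] → (0.794, -1.94577, 0.537937)–(0.794, -1.53578, 0.3938)  len=0.4346
  (v27,v32,v28) [-+-] → (0.794, -1.53578, 0.3938)–(0.794, -1.53578, 0.211206)  len=0.1826
  (v28,v32,v33) [-++] → (0.794, -1.53578, 0.211206)–(0.794, -1.53578, -0.3938)  len=0.6050
  (v28,v33,v29) [-+-] → (0.794, -1.53578, -0.3938)–(0.794, -1.68088, -0.444818)  len=0.1538
  (v29,v33,v34) [-++] → (0.794, -1.68088, -0.444818)–(0.794, -2.22808, -0.6372)  len=0.5800
  (v29,v34,v25) [-+-] → (0.794, -2.22808, -0.6372)–(0.794, -2.38216, -0.407696)  len=0.2764
  (v25,v34,v30) [-++] → (0.794, -2.38216, -0.407696)–(0.794, -2.65586, 0)  len=0.4910

Chained into 2 loop(s):
  loop 1: 10 segments, perimeter = 3.7902
  loop 2: 10 segments, perimeter = 3.7902
Total perimeter = 7.580

loops=2 perimeter=7.580


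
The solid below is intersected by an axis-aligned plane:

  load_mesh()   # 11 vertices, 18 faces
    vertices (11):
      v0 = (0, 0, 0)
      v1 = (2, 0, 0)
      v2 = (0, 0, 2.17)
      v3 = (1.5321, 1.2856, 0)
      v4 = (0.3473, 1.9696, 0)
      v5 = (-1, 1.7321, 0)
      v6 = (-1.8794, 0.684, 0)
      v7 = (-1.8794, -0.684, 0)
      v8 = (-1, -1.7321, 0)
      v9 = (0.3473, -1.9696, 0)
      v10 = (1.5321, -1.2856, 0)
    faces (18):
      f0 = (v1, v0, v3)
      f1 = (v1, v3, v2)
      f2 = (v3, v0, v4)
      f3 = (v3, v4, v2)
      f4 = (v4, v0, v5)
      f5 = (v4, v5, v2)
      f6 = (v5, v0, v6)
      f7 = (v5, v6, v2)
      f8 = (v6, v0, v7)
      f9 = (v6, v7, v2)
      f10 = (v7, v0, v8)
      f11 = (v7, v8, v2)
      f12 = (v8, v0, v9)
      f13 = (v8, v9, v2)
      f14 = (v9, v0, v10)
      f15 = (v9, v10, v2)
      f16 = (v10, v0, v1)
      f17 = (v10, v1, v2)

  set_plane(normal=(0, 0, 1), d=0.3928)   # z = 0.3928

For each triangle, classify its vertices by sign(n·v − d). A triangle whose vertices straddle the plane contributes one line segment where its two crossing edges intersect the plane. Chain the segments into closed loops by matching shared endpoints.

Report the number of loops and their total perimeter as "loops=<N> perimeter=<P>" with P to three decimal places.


loops=1 perimeter=10.084

Straddling triangles (9 of 18):
  (v1,v3,v2) [--+] → (1.25477, 1.05289, 0.3928)–(1.63797, 0, 0.3928)  len=1.1205
  (v3,v4,v2) [--+] → (0.284434, 1.61308, 0.3928)–(1.25477, 1.05289, 0.3928)  len=1.1204
  (v4,v5,v2) [--+] → (-0.818986, 1.41857, 0.3928)–(0.284434, 1.61308, 0.3928)  len=1.1204
  (v5,v6,v2) [--+] → (-1.5392, 0.560187, 0.3928)–(-0.818986, 1.41857, 0.3928)  len=1.1205
  (v6,v7,v2) [--+] → (-1.5392, -0.560187, 0.3928)–(-1.5392, 0.560187, 0.3928)  len=1.1204
  (v7,v8,v2) [--+] → (-0.818986, -1.41857, 0.3928)–(-1.5392, -0.560187, 0.3928)  len=1.1205
  (v8,v9,v2) [--+] → (0.284434, -1.61308, 0.3928)–(-0.818986, -1.41857, 0.3928)  len=1.1204
  (v9,v10,v2) [--+] → (1.25477, -1.05289, 0.3928)–(0.284434, -1.61308, 0.3928)  len=1.1204
  (v10,v1,v2) [--+] → (1.63797, 0, 0.3928)–(1.25477, -1.05289, 0.3928)  len=1.1205

Chained into 1 loop(s):
  loop 1: 9 segments, perimeter = 10.0840
Total perimeter = 10.084


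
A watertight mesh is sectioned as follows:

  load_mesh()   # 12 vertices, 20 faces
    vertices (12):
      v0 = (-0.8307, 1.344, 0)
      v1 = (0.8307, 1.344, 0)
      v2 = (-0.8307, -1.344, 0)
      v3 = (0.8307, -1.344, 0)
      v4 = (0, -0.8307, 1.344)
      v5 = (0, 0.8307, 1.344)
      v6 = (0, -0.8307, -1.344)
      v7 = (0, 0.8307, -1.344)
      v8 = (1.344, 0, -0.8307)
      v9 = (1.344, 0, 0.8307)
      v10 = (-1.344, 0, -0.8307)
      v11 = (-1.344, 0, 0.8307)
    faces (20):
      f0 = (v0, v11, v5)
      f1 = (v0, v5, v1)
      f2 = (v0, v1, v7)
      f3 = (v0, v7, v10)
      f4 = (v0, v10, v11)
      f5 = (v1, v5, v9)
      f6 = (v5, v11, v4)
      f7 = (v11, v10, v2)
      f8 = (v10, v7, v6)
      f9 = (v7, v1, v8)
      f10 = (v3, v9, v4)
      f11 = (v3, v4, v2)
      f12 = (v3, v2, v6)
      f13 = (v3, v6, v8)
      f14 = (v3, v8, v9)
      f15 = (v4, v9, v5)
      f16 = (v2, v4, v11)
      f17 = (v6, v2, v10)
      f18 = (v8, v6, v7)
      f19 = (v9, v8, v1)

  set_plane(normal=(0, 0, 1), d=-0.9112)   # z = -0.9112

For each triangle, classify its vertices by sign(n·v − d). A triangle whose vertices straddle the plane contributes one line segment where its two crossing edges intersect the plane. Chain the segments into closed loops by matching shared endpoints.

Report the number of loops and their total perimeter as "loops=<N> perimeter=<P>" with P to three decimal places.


loops=1 perimeter=6.488

Straddling triangles (8 of 20):
  (v0,v1,v7) [++-] → (0.267505, 0.995995, -0.9112)–(-0.267505, 0.995995, -0.9112)  len=0.5350
  (v0,v7,v10) [+-+] → (-0.267505, 0.995995, -0.9112)–(-1.13322, 0.130277, -0.9112)  len=1.2243
  (v10,v7,v6) [+--] → (-1.13322, 0.130277, -0.9112)–(-1.13322, -0.130277, -0.9112)  len=0.2606
  (v7,v1,v8) [-++] → (0.267505, 0.995995, -0.9112)–(1.13322, 0.130277, -0.9112)  len=1.2243
  (v3,v2,v6) [++-] → (-0.267505, -0.995995, -0.9112)–(0.267505, -0.995995, -0.9112)  len=0.5350
  (v3,v6,v8) [+-+] → (0.267505, -0.995995, -0.9112)–(1.13322, -0.130277, -0.9112)  len=1.2243
  (v6,v2,v10) [-++] → (-0.267505, -0.995995, -0.9112)–(-1.13322, -0.130277, -0.9112)  len=1.2243
  (v8,v6,v7) [+--] → (1.13322, -0.130277, -0.9112)–(1.13322, 0.130277, -0.9112)  len=0.2606

Chained into 1 loop(s):
  loop 1: 8 segments, perimeter = 6.4884
Total perimeter = 6.488


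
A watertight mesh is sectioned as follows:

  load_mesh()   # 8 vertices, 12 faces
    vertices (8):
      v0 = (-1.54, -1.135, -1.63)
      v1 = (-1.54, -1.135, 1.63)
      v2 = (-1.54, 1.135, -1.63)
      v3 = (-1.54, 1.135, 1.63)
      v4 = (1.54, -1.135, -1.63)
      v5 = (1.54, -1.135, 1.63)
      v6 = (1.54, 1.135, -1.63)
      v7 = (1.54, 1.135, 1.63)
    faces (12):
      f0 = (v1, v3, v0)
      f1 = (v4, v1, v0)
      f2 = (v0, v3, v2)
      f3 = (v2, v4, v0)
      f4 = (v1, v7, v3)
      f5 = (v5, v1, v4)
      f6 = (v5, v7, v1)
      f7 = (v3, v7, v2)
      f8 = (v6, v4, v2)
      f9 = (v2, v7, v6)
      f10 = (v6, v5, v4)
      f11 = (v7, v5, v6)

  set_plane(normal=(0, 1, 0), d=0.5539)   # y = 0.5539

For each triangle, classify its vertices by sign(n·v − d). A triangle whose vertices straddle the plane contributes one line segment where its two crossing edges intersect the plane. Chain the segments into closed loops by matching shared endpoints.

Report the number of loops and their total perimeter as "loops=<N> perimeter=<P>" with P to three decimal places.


Straddling triangles (8 of 12):
  (v1,v3,v0) [-+-] → (-1.54, 0.5539, 1.63)–(-1.54, 0.5539, 0.795469)  len=0.8345
  (v0,v3,v2) [-++] → (-1.54, 0.5539, 0.795469)–(-1.54, 0.5539, -1.63)  len=2.4255
  (v2,v4,v0) [+--] → (-0.751547, 0.5539, -1.63)–(-1.54, 0.5539, -1.63)  len=0.7885
  (v1,v7,v3) [-++] → (0.751547, 0.5539, 1.63)–(-1.54, 0.5539, 1.63)  len=2.2915
  (v5,v7,v1) [-+-] → (1.54, 0.5539, 1.63)–(0.751547, 0.5539, 1.63)  len=0.7885
  (v6,v4,v2) [+-+] → (1.54, 0.5539, -1.63)–(-0.751547, 0.5539, -1.63)  len=2.2915
  (v6,v5,v4) [+--] → (1.54, 0.5539, -0.795469)–(1.54, 0.5539, -1.63)  len=0.8345
  (v7,v5,v6) [+-+] → (1.54, 0.5539, 1.63)–(1.54, 0.5539, -0.795469)  len=2.4255

Chained into 1 loop(s):
  loop 1: 8 segments, perimeter = 12.6800
Total perimeter = 12.680

loops=1 perimeter=12.680


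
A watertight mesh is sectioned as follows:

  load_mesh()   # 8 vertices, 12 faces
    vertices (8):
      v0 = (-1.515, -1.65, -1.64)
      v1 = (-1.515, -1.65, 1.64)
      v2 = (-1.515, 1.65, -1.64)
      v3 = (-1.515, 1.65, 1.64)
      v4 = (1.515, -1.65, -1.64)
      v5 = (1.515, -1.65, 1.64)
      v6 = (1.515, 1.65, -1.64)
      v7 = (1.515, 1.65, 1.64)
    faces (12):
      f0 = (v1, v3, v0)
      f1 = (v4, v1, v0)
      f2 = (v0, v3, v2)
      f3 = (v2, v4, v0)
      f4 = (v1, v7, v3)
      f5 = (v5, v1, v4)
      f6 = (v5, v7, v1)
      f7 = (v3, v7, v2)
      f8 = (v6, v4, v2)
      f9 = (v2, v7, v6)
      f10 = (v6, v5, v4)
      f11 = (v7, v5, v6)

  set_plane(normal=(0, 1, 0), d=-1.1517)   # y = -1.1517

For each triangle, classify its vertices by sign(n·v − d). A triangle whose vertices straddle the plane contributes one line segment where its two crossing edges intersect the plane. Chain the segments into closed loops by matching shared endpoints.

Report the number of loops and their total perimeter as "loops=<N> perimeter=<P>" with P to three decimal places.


loops=1 perimeter=12.620

Straddling triangles (8 of 12):
  (v1,v3,v0) [-+-] → (-1.515, -1.1517, 1.64)–(-1.515, -1.1517, -1.14472)  len=2.7847
  (v0,v3,v2) [-++] → (-1.515, -1.1517, -1.14472)–(-1.515, -1.1517, -1.64)  len=0.4953
  (v2,v4,v0) [+--] → (1.05747, -1.1517, -1.64)–(-1.515, -1.1517, -1.64)  len=2.5725
  (v1,v7,v3) [-++] → (-1.05747, -1.1517, 1.64)–(-1.515, -1.1517, 1.64)  len=0.4575
  (v5,v7,v1) [-+-] → (1.515, -1.1517, 1.64)–(-1.05747, -1.1517, 1.64)  len=2.5725
  (v6,v4,v2) [+-+] → (1.515, -1.1517, -1.64)–(1.05747, -1.1517, -1.64)  len=0.4575
  (v6,v5,v4) [+--] → (1.515, -1.1517, 1.14472)–(1.515, -1.1517, -1.64)  len=2.7847
  (v7,v5,v6) [+-+] → (1.515, -1.1517, 1.64)–(1.515, -1.1517, 1.14472)  len=0.4953

Chained into 1 loop(s):
  loop 1: 8 segments, perimeter = 12.6200
Total perimeter = 12.620


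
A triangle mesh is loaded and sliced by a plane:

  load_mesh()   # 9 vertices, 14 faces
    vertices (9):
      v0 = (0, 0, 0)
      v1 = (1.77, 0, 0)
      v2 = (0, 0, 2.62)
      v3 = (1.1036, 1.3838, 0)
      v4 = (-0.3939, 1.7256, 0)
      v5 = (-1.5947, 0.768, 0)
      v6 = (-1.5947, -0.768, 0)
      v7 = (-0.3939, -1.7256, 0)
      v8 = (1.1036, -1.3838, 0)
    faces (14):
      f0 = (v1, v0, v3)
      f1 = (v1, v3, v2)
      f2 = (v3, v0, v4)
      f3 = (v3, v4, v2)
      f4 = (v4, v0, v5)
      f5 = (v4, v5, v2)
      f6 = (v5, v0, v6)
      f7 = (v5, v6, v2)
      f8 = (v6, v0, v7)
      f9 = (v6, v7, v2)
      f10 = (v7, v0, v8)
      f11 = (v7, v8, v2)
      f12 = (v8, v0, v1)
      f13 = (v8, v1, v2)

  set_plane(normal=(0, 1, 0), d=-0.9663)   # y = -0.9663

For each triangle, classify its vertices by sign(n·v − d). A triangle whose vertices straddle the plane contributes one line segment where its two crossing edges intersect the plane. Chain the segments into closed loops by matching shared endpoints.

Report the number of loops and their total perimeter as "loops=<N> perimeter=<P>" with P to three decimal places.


Straddling triangles (6 of 14):
  (v6,v0,v7) [++-] → (-0.220576, -0.9663, 0)–(-1.34604, -0.9663, 0)  len=1.1255
  (v6,v7,v2) [+-+] → (-1.34604, -0.9663, 0)–(-0.220576, -0.9663, 1.15285)  len=1.6111
  (v7,v0,v8) [-+-] → (-0.220576, -0.9663, 0)–(0.770638, -0.9663, 0)  len=0.9912
  (v7,v8,v2) [--+] → (0.770638, -0.9663, 0.790468)–(-0.220576, -0.9663, 1.15285)  len=1.0554
  (v8,v0,v1) [-++] → (0.770638, -0.9663, 0)–(1.30466, -0.9663, 0)  len=0.5340
  (v8,v1,v2) [-++] → (1.30466, -0.9663, 0)–(0.770638, -0.9663, 0.790468)  len=0.9539

Chained into 1 loop(s):
  loop 1: 6 segments, perimeter = 6.2712
Total perimeter = 6.271

loops=1 perimeter=6.271


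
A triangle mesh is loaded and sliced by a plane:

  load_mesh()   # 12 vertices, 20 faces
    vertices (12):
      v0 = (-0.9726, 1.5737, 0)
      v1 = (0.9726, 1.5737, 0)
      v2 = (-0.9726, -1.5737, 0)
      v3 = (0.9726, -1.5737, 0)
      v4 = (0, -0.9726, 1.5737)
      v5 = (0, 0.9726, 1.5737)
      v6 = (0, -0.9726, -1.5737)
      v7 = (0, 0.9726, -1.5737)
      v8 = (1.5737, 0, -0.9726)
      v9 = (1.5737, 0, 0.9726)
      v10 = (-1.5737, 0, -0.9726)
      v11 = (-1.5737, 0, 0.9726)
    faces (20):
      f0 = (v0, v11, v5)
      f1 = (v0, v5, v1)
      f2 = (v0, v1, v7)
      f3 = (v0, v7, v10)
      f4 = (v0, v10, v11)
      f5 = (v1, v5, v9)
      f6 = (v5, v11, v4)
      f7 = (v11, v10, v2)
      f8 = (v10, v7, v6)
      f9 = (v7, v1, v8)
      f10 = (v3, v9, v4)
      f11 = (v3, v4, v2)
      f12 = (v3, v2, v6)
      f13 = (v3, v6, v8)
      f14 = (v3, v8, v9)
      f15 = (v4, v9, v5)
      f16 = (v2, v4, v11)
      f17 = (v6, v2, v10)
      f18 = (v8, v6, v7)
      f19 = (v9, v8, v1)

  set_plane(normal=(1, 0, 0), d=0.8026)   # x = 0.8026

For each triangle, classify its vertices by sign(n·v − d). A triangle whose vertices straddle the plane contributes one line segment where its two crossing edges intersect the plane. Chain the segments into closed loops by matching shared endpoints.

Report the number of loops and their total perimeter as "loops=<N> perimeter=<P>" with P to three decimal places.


Straddling triangles (10 of 20):
  (v0,v5,v1) [--+] → (0.8026, 1.46863, 0.275066)–(0.8026, 1.5737, 0)  len=0.2944
  (v0,v1,v7) [-+-] → (0.8026, 1.5737, 0)–(0.8026, 1.46863, -0.275066)  len=0.2944
  (v1,v5,v9) [+-+] → (0.8026, 1.46863, 0.275066)–(0.8026, 0.476566, 1.26713)  len=1.4030
  (v7,v1,v8) [-++] → (0.8026, 1.46863, -0.275066)–(0.8026, 0.476566, -1.26713)  len=1.4030
  (v3,v9,v4) [++-] → (0.8026, -0.476566, 1.26713)–(0.8026, -1.46863, 0.275066)  len=1.4030
  (v3,v4,v2) [+--] → (0.8026, -1.46863, 0.275066)–(0.8026, -1.5737, 0)  len=0.2944
  (v3,v2,v6) [+--] → (0.8026, -1.5737, 0)–(0.8026, -1.46863, -0.275066)  len=0.2944
  (v3,v6,v8) [+-+] → (0.8026, -1.46863, -0.275066)–(0.8026, -0.476566, -1.26713)  len=1.4030
  (v4,v9,v5) [-+-] → (0.8026, -0.476566, 1.26713)–(0.8026, 0.476566, 1.26713)  len=0.9531
  (v8,v6,v7) [+--] → (0.8026, -0.476566, -1.26713)–(0.8026, 0.476566, -1.26713)  len=0.9531

Chained into 1 loop(s):
  loop 1: 10 segments, perimeter = 8.6960
Total perimeter = 8.696

loops=1 perimeter=8.696


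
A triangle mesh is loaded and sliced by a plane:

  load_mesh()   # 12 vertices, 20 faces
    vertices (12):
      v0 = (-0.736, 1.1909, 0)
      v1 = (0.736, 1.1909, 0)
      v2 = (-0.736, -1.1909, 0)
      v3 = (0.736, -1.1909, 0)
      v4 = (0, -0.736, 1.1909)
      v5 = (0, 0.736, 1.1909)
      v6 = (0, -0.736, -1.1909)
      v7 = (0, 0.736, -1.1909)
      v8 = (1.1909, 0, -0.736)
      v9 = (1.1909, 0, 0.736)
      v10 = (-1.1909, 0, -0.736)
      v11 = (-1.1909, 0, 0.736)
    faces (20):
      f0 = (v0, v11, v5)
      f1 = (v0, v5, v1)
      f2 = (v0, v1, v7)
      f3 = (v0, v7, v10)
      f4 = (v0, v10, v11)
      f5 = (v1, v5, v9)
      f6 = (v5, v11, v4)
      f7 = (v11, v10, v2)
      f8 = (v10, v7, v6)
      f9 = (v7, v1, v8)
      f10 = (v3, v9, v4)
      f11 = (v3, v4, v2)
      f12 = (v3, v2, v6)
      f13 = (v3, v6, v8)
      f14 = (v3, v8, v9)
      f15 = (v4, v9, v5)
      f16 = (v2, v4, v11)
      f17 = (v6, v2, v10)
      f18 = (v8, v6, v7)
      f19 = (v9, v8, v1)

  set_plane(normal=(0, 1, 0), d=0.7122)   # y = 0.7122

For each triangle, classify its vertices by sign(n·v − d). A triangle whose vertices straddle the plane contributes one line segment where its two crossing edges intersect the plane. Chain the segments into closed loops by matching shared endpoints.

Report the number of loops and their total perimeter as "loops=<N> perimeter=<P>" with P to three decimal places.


loops=1 perimeter=6.328

Straddling triangles (10 of 20):
  (v0,v11,v5) [+-+] → (-0.918854, 0.7122, 0.295846)–(-0.0385101, 0.7122, 1.17619)  len=1.2450
  (v0,v7,v10) [++-] → (-0.0385101, 0.7122, -1.17619)–(-0.918854, 0.7122, -0.295846)  len=1.2450
  (v0,v10,v11) [+--] → (-0.918854, 0.7122, -0.295846)–(-0.918854, 0.7122, 0.295846)  len=0.5917
  (v1,v5,v9) [++-] → (0.0385101, 0.7122, 1.17619)–(0.918854, 0.7122, 0.295846)  len=1.2450
  (v5,v11,v4) [+--] → (-0.0385101, 0.7122, 1.17619)–(0, 0.7122, 1.1909)  len=0.0412
  (v10,v7,v6) [-+-] → (-0.0385101, 0.7122, -1.17619)–(0, 0.7122, -1.1909)  len=0.0412
  (v7,v1,v8) [++-] → (0.918854, 0.7122, -0.295846)–(0.0385101, 0.7122, -1.17619)  len=1.2450
  (v4,v9,v5) [--+] → (0.0385101, 0.7122, 1.17619)–(0, 0.7122, 1.1909)  len=0.0412
  (v8,v6,v7) [--+] → (0, 0.7122, -1.1909)–(0.0385101, 0.7122, -1.17619)  len=0.0412
  (v9,v8,v1) [--+] → (0.918854, 0.7122, -0.295846)–(0.918854, 0.7122, 0.295846)  len=0.5917

Chained into 1 loop(s):
  loop 1: 10 segments, perimeter = 6.3283
Total perimeter = 6.328


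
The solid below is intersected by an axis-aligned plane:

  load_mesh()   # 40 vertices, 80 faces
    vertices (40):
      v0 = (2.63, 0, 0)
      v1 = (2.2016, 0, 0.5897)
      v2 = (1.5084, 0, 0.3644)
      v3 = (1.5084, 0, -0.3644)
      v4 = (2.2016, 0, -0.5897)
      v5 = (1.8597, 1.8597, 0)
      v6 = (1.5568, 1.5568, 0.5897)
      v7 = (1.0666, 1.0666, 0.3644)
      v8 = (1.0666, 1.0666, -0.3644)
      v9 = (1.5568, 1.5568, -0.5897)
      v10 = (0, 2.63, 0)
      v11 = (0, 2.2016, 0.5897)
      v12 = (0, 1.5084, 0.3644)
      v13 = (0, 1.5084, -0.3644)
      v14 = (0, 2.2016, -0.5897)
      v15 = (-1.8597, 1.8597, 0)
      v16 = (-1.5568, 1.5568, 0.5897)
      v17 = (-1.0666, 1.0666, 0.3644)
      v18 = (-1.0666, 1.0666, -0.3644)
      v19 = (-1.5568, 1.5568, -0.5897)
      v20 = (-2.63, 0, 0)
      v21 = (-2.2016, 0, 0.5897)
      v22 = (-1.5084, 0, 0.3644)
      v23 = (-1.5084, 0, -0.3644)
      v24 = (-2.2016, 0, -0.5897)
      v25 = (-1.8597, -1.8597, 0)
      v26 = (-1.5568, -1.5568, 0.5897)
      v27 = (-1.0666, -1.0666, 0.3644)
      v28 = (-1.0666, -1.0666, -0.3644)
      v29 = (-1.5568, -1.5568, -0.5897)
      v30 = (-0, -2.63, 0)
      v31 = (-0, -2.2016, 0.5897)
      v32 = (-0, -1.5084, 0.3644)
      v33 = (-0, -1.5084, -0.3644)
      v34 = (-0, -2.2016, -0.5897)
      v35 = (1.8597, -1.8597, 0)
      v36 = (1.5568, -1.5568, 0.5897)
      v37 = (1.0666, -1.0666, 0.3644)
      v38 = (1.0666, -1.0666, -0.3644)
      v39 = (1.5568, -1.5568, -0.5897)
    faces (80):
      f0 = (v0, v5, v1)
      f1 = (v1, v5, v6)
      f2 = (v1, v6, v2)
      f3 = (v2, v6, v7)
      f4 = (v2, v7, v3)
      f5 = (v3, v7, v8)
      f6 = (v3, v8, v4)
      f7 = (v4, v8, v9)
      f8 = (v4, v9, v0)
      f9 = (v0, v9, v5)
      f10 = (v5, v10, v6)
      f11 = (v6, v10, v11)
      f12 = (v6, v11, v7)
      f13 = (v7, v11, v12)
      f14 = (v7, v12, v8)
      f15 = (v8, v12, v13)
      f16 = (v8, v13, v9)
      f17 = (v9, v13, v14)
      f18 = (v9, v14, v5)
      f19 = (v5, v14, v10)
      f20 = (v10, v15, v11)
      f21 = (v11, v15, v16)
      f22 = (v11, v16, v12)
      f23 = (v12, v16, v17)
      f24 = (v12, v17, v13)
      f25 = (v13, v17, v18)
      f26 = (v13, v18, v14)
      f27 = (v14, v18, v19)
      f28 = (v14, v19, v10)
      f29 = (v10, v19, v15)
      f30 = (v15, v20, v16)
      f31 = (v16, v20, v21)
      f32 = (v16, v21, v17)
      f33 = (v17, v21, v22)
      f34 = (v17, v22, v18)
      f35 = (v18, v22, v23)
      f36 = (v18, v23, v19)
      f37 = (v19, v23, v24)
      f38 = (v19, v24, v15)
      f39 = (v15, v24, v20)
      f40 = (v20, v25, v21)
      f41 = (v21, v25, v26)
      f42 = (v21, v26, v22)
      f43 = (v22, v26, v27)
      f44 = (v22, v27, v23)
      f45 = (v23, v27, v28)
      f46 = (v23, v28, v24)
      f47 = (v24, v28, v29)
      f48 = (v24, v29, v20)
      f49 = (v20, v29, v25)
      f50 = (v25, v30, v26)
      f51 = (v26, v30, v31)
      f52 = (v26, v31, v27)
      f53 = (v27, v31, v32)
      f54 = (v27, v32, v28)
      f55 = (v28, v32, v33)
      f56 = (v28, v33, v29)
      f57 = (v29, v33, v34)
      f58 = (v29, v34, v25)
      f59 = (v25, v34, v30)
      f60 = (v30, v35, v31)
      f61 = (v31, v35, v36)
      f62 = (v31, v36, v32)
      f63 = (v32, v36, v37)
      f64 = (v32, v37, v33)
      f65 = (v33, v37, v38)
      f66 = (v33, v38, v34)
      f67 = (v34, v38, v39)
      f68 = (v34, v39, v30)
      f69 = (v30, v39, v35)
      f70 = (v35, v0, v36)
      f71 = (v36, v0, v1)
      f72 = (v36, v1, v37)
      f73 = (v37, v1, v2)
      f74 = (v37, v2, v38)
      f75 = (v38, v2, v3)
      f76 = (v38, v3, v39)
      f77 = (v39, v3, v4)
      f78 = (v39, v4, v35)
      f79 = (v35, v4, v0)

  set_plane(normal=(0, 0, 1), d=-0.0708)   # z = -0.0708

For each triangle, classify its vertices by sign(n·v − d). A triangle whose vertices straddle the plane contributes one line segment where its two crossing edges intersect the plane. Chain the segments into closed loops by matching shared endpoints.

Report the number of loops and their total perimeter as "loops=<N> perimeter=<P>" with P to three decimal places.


loops=2 perimeter=25.024

Straddling triangles (32 of 80):
  (v2,v7,v3) [++-] → (1.33042, 0.429684, -0.0708)–(1.5084, 0, -0.0708)  len=0.4651
  (v3,v7,v8) [-+-] → (1.33042, 0.429684, -0.0708)–(1.0666, 1.0666, -0.0708)  len=0.6894
  (v4,v9,v0) [--+] → (2.50115, 0.186911, -0.0708)–(2.57857, 0, -0.0708)  len=0.2023
  (v0,v9,v5) [+-+] → (2.50115, 0.186911, -0.0708)–(1.82333, 1.82333, -0.0708)  len=1.7712
  (v7,v12,v8) [++-] → (0.636916, 1.24458, -0.0708)–(1.0666, 1.0666, -0.0708)  len=0.4651
  (v8,v12,v13) [-+-] → (0.636916, 1.24458, -0.0708)–(0, 1.5084, -0.0708)  len=0.6894
  (v9,v14,v5) [--+] → (1.63642, 1.90075, -0.0708)–(1.82333, 1.82333, -0.0708)  len=0.2023
  (v5,v14,v10) [+-+] → (1.63642, 1.90075, -0.0708)–(0, 2.57857, -0.0708)  len=1.7712
  (v12,v17,v13) [++-] → (-0.429684, 1.33042, -0.0708)–(0, 1.5084, -0.0708)  len=0.4651
  (v13,v17,v18) [-+-] → (-0.429684, 1.33042, -0.0708)–(-1.0666, 1.0666, -0.0708)  len=0.6894
  (v14,v19,v10) [--+] → (-0.186911, 2.50115, -0.0708)–(0, 2.57857, -0.0708)  len=0.2023
  (v10,v19,v15) [+-+] → (-0.186911, 2.50115, -0.0708)–(-1.82333, 1.82333, -0.0708)  len=1.7712
  (v17,v22,v18) [++-] → (-1.24458, 0.636916, -0.0708)–(-1.0666, 1.0666, -0.0708)  len=0.4651
  (v18,v22,v23) [-+-] → (-1.24458, 0.636916, -0.0708)–(-1.5084, 0, -0.0708)  len=0.6894
  (v19,v24,v15) [--+] → (-1.90075, 1.63642, -0.0708)–(-1.82333, 1.82333, -0.0708)  len=0.2023
  (v15,v24,v20) [+-+] → (-1.90075, 1.63642, -0.0708)–(-2.57857, 0, -0.0708)  len=1.7712
  (v22,v27,v23) [++-] → (-1.33042, -0.429684, -0.0708)–(-1.5084, 0, -0.0708)  len=0.4651
  (v23,v27,v28) [-+-] → (-1.33042, -0.429684, -0.0708)–(-1.0666, -1.0666, -0.0708)  len=0.6894
  (v24,v29,v20) [--+] → (-2.50115, -0.186911, -0.0708)–(-2.57857, 0, -0.0708)  len=0.2023
  (v20,v29,v25) [+-+] → (-2.50115, -0.186911, -0.0708)–(-1.82333, -1.82333, -0.0708)  len=1.7712
  (v27,v32,v28) [++-] → (-0.636916, -1.24458, -0.0708)–(-1.0666, -1.0666, -0.0708)  len=0.4651
  (v28,v32,v33) [-+-] → (-0.636916, -1.24458, -0.0708)–(0, -1.5084, -0.0708)  len=0.6894
  (v29,v34,v25) [--+] → (-1.63642, -1.90075, -0.0708)–(-1.82333, -1.82333, -0.0708)  len=0.2023
  (v25,v34,v30) [+-+] → (-1.63642, -1.90075, -0.0708)–(0, -2.57857, -0.0708)  len=1.7712
  (v32,v37,v33) [++-] → (0.429684, -1.33042, -0.0708)–(0, -1.5084, -0.0708)  len=0.4651
  (v33,v37,v38) [-+-] → (0.429684, -1.33042, -0.0708)–(1.0666, -1.0666, -0.0708)  len=0.6894
  (v34,v39,v30) [--+] → (0.186911, -2.50115, -0.0708)–(0, -2.57857, -0.0708)  len=0.2023
  (v30,v39,v35) [+-+] → (0.186911, -2.50115, -0.0708)–(1.82333, -1.82333, -0.0708)  len=1.7712
  (v37,v2,v38) [++-] → (1.24458, -0.636916, -0.0708)–(1.0666, -1.0666, -0.0708)  len=0.4651
  (v38,v2,v3) [-+-] → (1.24458, -0.636916, -0.0708)–(1.5084, 0, -0.0708)  len=0.6894
  (v39,v4,v35) [--+] → (1.90075, -1.63642, -0.0708)–(1.82333, -1.82333, -0.0708)  len=0.2023
  (v35,v4,v0) [+-+] → (1.90075, -1.63642, -0.0708)–(2.57857, 0, -0.0708)  len=1.7712

Chained into 2 loop(s):
  loop 1: 16 segments, perimeter = 9.2358
  loop 2: 16 segments, perimeter = 15.7884
Total perimeter = 25.024


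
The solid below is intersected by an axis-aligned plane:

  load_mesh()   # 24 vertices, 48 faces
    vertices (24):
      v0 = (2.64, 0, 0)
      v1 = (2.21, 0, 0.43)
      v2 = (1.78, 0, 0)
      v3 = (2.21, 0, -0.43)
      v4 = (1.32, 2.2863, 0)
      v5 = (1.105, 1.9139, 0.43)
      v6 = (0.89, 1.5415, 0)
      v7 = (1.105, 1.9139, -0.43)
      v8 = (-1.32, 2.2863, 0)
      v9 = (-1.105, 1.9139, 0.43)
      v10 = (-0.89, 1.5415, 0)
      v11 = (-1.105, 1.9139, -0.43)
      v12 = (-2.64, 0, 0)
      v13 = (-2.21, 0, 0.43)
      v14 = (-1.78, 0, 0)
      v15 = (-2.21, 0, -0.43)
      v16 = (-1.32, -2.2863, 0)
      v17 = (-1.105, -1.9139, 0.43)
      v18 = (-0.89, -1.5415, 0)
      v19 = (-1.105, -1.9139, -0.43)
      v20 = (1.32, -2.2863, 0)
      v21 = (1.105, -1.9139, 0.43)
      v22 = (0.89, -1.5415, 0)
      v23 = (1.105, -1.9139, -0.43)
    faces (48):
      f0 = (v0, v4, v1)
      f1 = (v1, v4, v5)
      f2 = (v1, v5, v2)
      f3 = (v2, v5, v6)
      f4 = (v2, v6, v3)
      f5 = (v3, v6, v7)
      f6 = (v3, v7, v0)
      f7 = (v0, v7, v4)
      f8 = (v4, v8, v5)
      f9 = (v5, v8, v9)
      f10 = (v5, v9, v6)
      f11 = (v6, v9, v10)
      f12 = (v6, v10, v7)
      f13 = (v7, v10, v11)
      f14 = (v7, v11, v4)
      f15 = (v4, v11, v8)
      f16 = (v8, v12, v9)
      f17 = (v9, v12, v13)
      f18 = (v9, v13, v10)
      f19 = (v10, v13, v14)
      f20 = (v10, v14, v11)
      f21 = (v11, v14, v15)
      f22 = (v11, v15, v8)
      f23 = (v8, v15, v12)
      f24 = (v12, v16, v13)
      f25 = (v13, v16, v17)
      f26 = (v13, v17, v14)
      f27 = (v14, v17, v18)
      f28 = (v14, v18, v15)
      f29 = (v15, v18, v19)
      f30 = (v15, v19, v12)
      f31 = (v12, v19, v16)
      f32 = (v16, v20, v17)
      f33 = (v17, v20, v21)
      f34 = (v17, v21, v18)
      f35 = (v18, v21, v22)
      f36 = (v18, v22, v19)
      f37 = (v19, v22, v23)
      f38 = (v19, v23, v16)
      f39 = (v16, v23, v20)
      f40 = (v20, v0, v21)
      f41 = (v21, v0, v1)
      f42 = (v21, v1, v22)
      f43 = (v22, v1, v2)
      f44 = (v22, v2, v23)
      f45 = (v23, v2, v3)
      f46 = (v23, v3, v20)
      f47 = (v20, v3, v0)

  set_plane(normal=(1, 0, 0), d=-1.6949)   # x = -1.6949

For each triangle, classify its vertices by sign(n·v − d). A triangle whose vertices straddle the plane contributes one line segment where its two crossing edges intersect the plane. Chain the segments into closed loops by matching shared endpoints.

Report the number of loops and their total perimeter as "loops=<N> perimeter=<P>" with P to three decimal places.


Straddling triangles (16 of 48):
  (v8,v12,v9) [+-+] → (-1.6949, 1.63696, 0)–(-1.6949, 1.17839, 0.264751)  len=0.5295
  (v9,v12,v13) [+--] → (-1.6949, 1.17839, 0.264751)–(-1.6949, 0.892172, 0.43)  len=0.3305
  (v9,v13,v10) [+-+] → (-1.6949, 0.892172, 0.43)–(-1.6949, 0.601535, 0.262202)  len=0.3356
  (v10,v13,v14) [+--] → (-1.6949, 0.601535, 0.262202)–(-1.6949, 0.147395, 0)  len=0.5244
  (v10,v14,v11) [+-+] → (-1.6949, 0.147395, 0)–(-1.6949, 0.241293, -0.0542119)  len=0.1084
  (v11,v14,v15) [+--] → (-1.6949, 0.241293, -0.0542119)–(-1.6949, 0.892172, -0.43)  len=0.7516
  (v11,v15,v8) [+-+] → (-1.6949, 0.892172, -0.43)–(-1.6949, 1.32323, -0.181131)  len=0.4977
  (v8,v15,v12) [+--] → (-1.6949, 1.32323, -0.181131)–(-1.6949, 1.63696, 0)  len=0.3623
  (v12,v16,v13) [-+-] → (-1.6949, -1.63696, 0)–(-1.6949, -1.32323, 0.181131)  len=0.3623
  (v13,v16,v17) [-++] → (-1.6949, -1.32323, 0.181131)–(-1.6949, -0.892172, 0.43)  len=0.4977
  (v13,v17,v14) [-+-] → (-1.6949, -0.892172, 0.43)–(-1.6949, -0.241293, 0.0542119)  len=0.7516
  (v14,v17,v18) [-++] → (-1.6949, -0.241293, 0.0542119)–(-1.6949, -0.147395, 0)  len=0.1084
  (v14,v18,v15) [-+-] → (-1.6949, -0.147395, 0)–(-1.6949, -0.601535, -0.262202)  len=0.5244
  (v15,v18,v19) [-++] → (-1.6949, -0.601535, -0.262202)–(-1.6949, -0.892172, -0.43)  len=0.3356
  (v15,v19,v12) [-+-] → (-1.6949, -0.892172, -0.43)–(-1.6949, -1.17839, -0.264751)  len=0.3305
  (v12,v19,v16) [-++] → (-1.6949, -1.17839, -0.264751)–(-1.6949, -1.63696, 0)  len=0.5295

Chained into 2 loop(s):
  loop 1: 8 segments, perimeter = 3.4400
  loop 2: 8 segments, perimeter = 3.4400
Total perimeter = 6.880

loops=2 perimeter=6.880


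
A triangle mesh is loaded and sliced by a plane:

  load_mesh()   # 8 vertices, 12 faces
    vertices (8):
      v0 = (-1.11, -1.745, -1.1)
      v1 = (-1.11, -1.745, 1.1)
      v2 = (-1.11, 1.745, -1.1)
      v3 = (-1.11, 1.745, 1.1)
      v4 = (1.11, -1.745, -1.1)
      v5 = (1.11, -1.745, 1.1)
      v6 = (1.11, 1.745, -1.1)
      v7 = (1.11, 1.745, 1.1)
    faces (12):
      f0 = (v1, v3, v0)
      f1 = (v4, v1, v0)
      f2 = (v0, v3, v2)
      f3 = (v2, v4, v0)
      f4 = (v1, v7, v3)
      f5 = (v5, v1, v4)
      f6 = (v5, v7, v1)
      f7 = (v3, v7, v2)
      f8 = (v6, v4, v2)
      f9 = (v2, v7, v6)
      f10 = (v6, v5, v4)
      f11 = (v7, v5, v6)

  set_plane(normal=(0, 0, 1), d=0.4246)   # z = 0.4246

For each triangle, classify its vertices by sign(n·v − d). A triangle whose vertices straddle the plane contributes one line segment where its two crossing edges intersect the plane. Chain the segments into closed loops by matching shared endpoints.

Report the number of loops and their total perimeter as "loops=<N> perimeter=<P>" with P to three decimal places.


loops=1 perimeter=11.420

Straddling triangles (8 of 12):
  (v1,v3,v0) [++-] → (-1.11, 0.67357, 0.4246)–(-1.11, -1.745, 0.4246)  len=2.4186
  (v4,v1,v0) [-+-] → (-0.42846, -1.745, 0.4246)–(-1.11, -1.745, 0.4246)  len=0.6815
  (v0,v3,v2) [-+-] → (-1.11, 0.67357, 0.4246)–(-1.11, 1.745, 0.4246)  len=1.0714
  (v5,v1,v4) [++-] → (-0.42846, -1.745, 0.4246)–(1.11, -1.745, 0.4246)  len=1.5385
  (v3,v7,v2) [++-] → (0.42846, 1.745, 0.4246)–(-1.11, 1.745, 0.4246)  len=1.5385
  (v2,v7,v6) [-+-] → (0.42846, 1.745, 0.4246)–(1.11, 1.745, 0.4246)  len=0.6815
  (v6,v5,v4) [-+-] → (1.11, -0.67357, 0.4246)–(1.11, -1.745, 0.4246)  len=1.0714
  (v7,v5,v6) [++-] → (1.11, -0.67357, 0.4246)–(1.11, 1.745, 0.4246)  len=2.4186

Chained into 1 loop(s):
  loop 1: 8 segments, perimeter = 11.4200
Total perimeter = 11.420


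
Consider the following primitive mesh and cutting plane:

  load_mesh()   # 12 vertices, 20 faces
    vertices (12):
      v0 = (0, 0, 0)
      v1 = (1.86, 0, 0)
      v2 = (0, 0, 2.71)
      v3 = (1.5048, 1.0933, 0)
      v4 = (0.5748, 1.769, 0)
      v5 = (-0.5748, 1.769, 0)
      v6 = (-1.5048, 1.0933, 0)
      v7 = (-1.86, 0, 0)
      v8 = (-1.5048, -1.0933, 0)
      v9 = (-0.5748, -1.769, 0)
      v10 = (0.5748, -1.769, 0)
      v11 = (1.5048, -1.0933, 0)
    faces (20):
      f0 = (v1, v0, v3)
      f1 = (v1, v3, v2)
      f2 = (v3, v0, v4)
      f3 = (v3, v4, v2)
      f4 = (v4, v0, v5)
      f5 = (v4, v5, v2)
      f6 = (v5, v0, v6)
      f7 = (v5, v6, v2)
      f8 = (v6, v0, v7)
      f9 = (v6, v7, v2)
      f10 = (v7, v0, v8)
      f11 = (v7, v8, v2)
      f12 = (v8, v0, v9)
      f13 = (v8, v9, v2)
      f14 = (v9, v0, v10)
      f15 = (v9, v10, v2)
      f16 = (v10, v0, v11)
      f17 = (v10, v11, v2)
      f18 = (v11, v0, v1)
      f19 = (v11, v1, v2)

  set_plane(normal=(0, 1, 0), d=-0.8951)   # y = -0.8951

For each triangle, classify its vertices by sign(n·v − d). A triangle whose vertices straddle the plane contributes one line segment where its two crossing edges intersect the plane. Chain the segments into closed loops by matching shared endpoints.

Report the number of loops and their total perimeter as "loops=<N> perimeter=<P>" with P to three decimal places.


Straddling triangles (10 of 20):
  (v7,v0,v8) [++-] → (-1.232, -0.8951, 0)–(-1.56919, -0.8951, 0)  len=0.3372
  (v7,v8,v2) [+-+] → (-1.56919, -0.8951, 0)–(-1.232, -0.8951, 0.491285)  len=0.5959
  (v8,v0,v9) [-+-] → (-1.232, -0.8951, 0)–(-0.290844, -0.8951, 0)  len=0.9412
  (v8,v9,v2) [--+] → (-0.290844, -0.8951, 1.33876)–(-1.232, -0.8951, 0.491285)  len=1.2665
  (v9,v0,v10) [-+-] → (-0.290844, -0.8951, 0)–(0.290844, -0.8951, 0)  len=0.5817
  (v9,v10,v2) [--+] → (0.290844, -0.8951, 1.33876)–(-0.290844, -0.8951, 1.33876)  len=0.5817
  (v10,v0,v11) [-+-] → (0.290844, -0.8951, 0)–(1.232, -0.8951, 0)  len=0.9412
  (v10,v11,v2) [--+] → (1.232, -0.8951, 0.491285)–(0.290844, -0.8951, 1.33876)  len=1.2665
  (v11,v0,v1) [-++] → (1.232, -0.8951, 0)–(1.56919, -0.8951, 0)  len=0.3372
  (v11,v1,v2) [-++] → (1.56919, -0.8951, 0)–(1.232, -0.8951, 0.491285)  len=0.5959

Chained into 1 loop(s):
  loop 1: 10 segments, perimeter = 7.4448
Total perimeter = 7.445

loops=1 perimeter=7.445


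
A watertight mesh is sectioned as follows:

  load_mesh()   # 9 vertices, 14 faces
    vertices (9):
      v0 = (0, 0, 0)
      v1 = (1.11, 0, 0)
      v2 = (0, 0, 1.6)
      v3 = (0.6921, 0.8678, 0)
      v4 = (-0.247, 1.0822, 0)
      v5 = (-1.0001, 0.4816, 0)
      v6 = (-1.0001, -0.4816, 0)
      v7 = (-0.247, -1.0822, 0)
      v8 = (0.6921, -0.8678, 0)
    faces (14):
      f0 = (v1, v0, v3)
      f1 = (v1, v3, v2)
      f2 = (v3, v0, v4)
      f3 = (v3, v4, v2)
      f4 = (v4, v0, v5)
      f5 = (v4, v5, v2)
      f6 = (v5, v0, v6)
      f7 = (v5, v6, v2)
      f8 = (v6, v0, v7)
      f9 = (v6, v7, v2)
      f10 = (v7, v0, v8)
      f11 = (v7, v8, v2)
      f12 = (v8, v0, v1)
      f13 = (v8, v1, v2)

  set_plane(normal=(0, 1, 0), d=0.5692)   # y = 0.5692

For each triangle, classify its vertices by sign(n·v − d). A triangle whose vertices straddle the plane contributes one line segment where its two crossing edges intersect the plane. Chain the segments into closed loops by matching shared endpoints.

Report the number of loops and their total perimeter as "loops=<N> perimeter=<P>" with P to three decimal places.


loops=1 perimeter=4.090

Straddling triangles (6 of 14):
  (v1,v0,v3) [--+] → (0.453956, 0.5692, 0)–(0.835895, 0.5692, 0)  len=0.3819
  (v1,v3,v2) [-+-] → (0.835895, 0.5692, 0)–(0.453956, 0.5692, 0.550542)  len=0.6701
  (v3,v0,v4) [+-+] → (0.453956, 0.5692, 0)–(-0.129914, 0.5692, 0)  len=0.5839
  (v3,v4,v2) [++-] → (-0.129914, 0.5692, 0.758455)–(0.453956, 0.5692, 0.550542)  len=0.6198
  (v4,v0,v5) [+--] → (-0.129914, 0.5692, 0)–(-0.890257, 0.5692, 0)  len=0.7603
  (v4,v5,v2) [+--] → (-0.890257, 0.5692, 0)–(-0.129914, 0.5692, 0.758455)  len=1.0740

Chained into 1 loop(s):
  loop 1: 6 segments, perimeter = 4.0899
Total perimeter = 4.090


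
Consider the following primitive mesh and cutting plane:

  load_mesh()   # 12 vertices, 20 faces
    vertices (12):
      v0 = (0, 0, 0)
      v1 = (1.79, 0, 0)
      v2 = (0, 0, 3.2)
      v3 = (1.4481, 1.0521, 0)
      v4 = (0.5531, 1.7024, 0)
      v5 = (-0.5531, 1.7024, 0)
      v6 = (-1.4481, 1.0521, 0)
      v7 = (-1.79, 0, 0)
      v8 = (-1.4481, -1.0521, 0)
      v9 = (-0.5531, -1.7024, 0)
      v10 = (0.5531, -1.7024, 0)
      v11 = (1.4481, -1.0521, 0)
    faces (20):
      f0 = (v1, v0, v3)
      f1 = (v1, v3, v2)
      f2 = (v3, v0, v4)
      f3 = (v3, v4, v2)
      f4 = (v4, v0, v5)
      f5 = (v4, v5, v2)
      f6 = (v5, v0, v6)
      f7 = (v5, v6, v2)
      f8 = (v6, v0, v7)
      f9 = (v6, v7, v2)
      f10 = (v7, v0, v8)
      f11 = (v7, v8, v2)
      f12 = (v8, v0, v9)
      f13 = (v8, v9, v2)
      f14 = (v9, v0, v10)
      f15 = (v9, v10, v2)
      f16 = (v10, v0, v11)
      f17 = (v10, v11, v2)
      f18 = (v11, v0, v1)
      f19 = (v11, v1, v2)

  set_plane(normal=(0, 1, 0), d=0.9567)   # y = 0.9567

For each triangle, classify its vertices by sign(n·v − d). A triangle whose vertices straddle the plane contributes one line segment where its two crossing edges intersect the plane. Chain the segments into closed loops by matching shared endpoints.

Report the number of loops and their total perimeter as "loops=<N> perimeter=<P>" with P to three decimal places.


loops=1 perimeter=7.243

Straddling triangles (10 of 20):
  (v1,v0,v3) [--+] → (1.31679, 0.9567, 0)–(1.4791, 0.9567, 0)  len=0.1623
  (v1,v3,v2) [-+-] → (1.4791, 0.9567, 0)–(1.31679, 0.9567, 0.290163)  len=0.3325
  (v3,v0,v4) [+-+] → (1.31679, 0.9567, 0)–(0.310826, 0.9567, 0)  len=1.0060
  (v3,v4,v2) [++-] → (0.310826, 0.9567, 1.40169)–(1.31679, 0.9567, 0.290163)  len=1.4992
  (v4,v0,v5) [+-+] → (0.310826, 0.9567, 0)–(-0.310826, 0.9567, 0)  len=0.6217
  (v4,v5,v2) [++-] → (-0.310826, 0.9567, 1.40169)–(0.310826, 0.9567, 1.40169)  len=0.6217
  (v5,v0,v6) [+-+] → (-0.310826, 0.9567, 0)–(-1.31679, 0.9567, 0)  len=1.0060
  (v5,v6,v2) [++-] → (-1.31679, 0.9567, 0.290163)–(-0.310826, 0.9567, 1.40169)  len=1.4992
  (v6,v0,v7) [+--] → (-1.31679, 0.9567, 0)–(-1.4791, 0.9567, 0)  len=0.1623
  (v6,v7,v2) [+--] → (-1.4791, 0.9567, 0)–(-1.31679, 0.9567, 0.290163)  len=0.3325

Chained into 1 loop(s):
  loop 1: 10 segments, perimeter = 7.2431
Total perimeter = 7.243
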